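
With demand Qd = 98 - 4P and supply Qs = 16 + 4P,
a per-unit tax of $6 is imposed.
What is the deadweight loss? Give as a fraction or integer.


Pre-tax equilibrium quantity: Q* = 57
Post-tax equilibrium quantity: Q_tax = 45
Reduction in quantity: Q* - Q_tax = 12
DWL = (1/2) * tax * (Q* - Q_tax)
DWL = (1/2) * 6 * 12 = 36

36


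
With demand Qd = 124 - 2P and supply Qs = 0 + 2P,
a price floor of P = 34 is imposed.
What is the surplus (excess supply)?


At P = 34:
Qd = 124 - 2*34 = 56
Qs = 0 + 2*34 = 68
Surplus = Qs - Qd = 68 - 56 = 12

12


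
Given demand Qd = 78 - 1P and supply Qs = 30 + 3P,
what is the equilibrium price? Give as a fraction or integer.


At equilibrium, Qd = Qs.
78 - 1P = 30 + 3P
78 - 30 = 1P + 3P
48 = 4P
P* = 48/4 = 12

12


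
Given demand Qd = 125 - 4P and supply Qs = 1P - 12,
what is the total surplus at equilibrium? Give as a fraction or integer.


Find equilibrium: 125 - 4P = 1P - 12
125 + 12 = 5P
P* = 137/5 = 137/5
Q* = 1*137/5 - 12 = 77/5
Inverse demand: P = 125/4 - Q/4, so P_max = 125/4
Inverse supply: P = 12 + Q/1, so P_min = 12
CS = (1/2) * 77/5 * (125/4 - 137/5) = 5929/200
PS = (1/2) * 77/5 * (137/5 - 12) = 5929/50
TS = CS + PS = 5929/200 + 5929/50 = 5929/40

5929/40


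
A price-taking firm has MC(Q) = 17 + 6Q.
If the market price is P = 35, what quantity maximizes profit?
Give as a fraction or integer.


In perfect competition, profit is maximized where P = MC.
35 = 17 + 6Q
18 = 6Q
Q* = 18/6 = 3

3


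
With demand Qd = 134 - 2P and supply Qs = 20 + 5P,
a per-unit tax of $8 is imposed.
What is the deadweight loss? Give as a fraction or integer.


Pre-tax equilibrium quantity: Q* = 710/7
Post-tax equilibrium quantity: Q_tax = 90
Reduction in quantity: Q* - Q_tax = 80/7
DWL = (1/2) * tax * (Q* - Q_tax)
DWL = (1/2) * 8 * 80/7 = 320/7

320/7


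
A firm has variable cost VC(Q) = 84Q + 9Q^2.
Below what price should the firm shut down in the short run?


AVC(Q) = VC(Q)/Q = 84 + 9Q
AVC is increasing in Q, so minimum AVC is at Q -> 0+.
Min AVC = 84
The firm should shut down if P < 84.

84


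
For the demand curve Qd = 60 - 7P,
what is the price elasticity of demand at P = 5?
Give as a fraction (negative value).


dQ/dP = -7
At P = 5: Q = 60 - 7*5 = 25
E = (dQ/dP)(P/Q) = (-7)(5/25) = -7/5

-7/5


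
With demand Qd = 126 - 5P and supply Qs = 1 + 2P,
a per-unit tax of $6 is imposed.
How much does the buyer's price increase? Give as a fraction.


With a per-unit tax, the buyer's price increase depends on relative slopes.
Supply slope: d = 2, Demand slope: b = 5
Buyer's price increase = d * tax / (b + d)
= 2 * 6 / (5 + 2)
= 12 / 7 = 12/7

12/7


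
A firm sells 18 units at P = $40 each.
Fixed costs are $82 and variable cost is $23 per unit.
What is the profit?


Total Revenue = P * Q = 40 * 18 = $720
Total Cost = FC + VC*Q = 82 + 23*18 = $496
Profit = TR - TC = 720 - 496 = $224

$224


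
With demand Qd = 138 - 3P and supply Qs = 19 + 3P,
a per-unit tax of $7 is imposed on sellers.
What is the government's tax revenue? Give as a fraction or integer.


With tax on sellers, new supply: Qs' = 19 + 3(P - 7)
= 3P - 2
New equilibrium quantity:
Q_new = 68
Tax revenue = tax * Q_new = 7 * 68 = 476

476


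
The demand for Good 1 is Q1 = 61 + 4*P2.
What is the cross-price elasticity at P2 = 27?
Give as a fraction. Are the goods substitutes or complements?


dQ1/dP2 = 4
At P2 = 27: Q1 = 61 + 4*27 = 169
Exy = (dQ1/dP2)(P2/Q1) = 4 * 27 / 169 = 108/169
Since Exy > 0, the goods are substitutes.

108/169 (substitutes)


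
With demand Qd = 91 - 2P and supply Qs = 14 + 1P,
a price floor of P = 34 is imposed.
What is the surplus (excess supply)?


At P = 34:
Qd = 91 - 2*34 = 23
Qs = 14 + 1*34 = 48
Surplus = Qs - Qd = 48 - 23 = 25

25


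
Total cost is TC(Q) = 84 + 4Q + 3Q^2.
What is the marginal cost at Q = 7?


MC = dTC/dQ = 4 + 2*3*Q
At Q = 7:
MC = 4 + 6*7
MC = 4 + 42 = 46

46


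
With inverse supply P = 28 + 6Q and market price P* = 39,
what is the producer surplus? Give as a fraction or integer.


Minimum supply price (at Q=0): P_min = 28
Quantity supplied at P* = 39:
Q* = (39 - 28)/6 = 11/6
PS = (1/2) * Q* * (P* - P_min)
PS = (1/2) * 11/6 * (39 - 28)
PS = (1/2) * 11/6 * 11 = 121/12

121/12


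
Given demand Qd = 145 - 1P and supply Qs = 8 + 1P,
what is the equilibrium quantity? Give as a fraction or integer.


First find equilibrium price:
145 - 1P = 8 + 1P
P* = 137/2 = 137/2
Then substitute into demand:
Q* = 145 - 1 * 137/2 = 153/2

153/2


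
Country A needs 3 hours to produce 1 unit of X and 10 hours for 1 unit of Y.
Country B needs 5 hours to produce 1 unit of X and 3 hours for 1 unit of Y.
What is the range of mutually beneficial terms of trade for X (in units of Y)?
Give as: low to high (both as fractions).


Opportunity cost of X for Country A = hours_X / hours_Y = 3/10 = 3/10 units of Y
Opportunity cost of X for Country B = hours_X / hours_Y = 5/3 = 5/3 units of Y
Terms of trade must be between the two opportunity costs.
Range: 3/10 to 5/3

3/10 to 5/3


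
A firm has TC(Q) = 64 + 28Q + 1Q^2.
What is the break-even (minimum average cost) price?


AC(Q) = 64/Q + 28 + 1Q
To minimize: dAC/dQ = -64/Q^2 + 1 = 0
Q^2 = 64/1 = 64
Q* = 8
Min AC = 64/8 + 28 + 1*8
Min AC = 8 + 28 + 8 = 44

44


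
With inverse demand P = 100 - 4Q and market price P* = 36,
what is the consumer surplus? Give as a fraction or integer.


Maximum willingness to pay (at Q=0): P_max = 100
Quantity demanded at P* = 36:
Q* = (100 - 36)/4 = 16
CS = (1/2) * Q* * (P_max - P*)
CS = (1/2) * 16 * (100 - 36)
CS = (1/2) * 16 * 64 = 512

512


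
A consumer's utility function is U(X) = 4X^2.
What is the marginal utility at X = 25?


MU = dU/dX = 4*2*X^(2-1)
MU = 8*X^1
At X = 25:
MU = 8 * 25^1
MU = 8 * 25 = 200

200


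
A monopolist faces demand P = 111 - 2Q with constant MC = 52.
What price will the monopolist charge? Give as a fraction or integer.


MR = 111 - 4Q
Set MR = MC: 111 - 4Q = 52
Q* = 59/4
Substitute into demand:
P* = 111 - 2*59/4 = 163/2

163/2


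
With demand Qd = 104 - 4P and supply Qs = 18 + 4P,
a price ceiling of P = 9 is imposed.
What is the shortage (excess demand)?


At P = 9:
Qd = 104 - 4*9 = 68
Qs = 18 + 4*9 = 54
Shortage = Qd - Qs = 68 - 54 = 14

14


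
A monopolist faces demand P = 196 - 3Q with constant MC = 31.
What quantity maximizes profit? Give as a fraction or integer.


TR = P*Q = (196 - 3Q)Q = 196Q - 3Q^2
MR = dTR/dQ = 196 - 6Q
Set MR = MC:
196 - 6Q = 31
165 = 6Q
Q* = 165/6 = 55/2

55/2


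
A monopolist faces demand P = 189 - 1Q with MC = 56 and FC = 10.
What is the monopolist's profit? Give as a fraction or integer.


MR = MC: 189 - 2Q = 56
Q* = 133/2
P* = 189 - 1*133/2 = 245/2
Profit = (P* - MC)*Q* - FC
= (245/2 - 56)*133/2 - 10
= 133/2*133/2 - 10
= 17689/4 - 10 = 17649/4

17649/4


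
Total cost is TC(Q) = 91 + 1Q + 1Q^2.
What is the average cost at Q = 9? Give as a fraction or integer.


TC(9) = 91 + 1*9 + 1*9^2
TC(9) = 91 + 9 + 81 = 181
AC = TC/Q = 181/9 = 181/9

181/9


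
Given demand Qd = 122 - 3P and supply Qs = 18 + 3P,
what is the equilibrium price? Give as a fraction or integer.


At equilibrium, Qd = Qs.
122 - 3P = 18 + 3P
122 - 18 = 3P + 3P
104 = 6P
P* = 104/6 = 52/3

52/3


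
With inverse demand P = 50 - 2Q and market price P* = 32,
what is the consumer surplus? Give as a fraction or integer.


Maximum willingness to pay (at Q=0): P_max = 50
Quantity demanded at P* = 32:
Q* = (50 - 32)/2 = 9
CS = (1/2) * Q* * (P_max - P*)
CS = (1/2) * 9 * (50 - 32)
CS = (1/2) * 9 * 18 = 81

81


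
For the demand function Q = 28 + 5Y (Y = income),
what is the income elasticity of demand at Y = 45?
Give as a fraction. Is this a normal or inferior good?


dQ/dY = 5
At Y = 45: Q = 28 + 5*45 = 253
Ey = (dQ/dY)(Y/Q) = 5 * 45 / 253 = 225/253
Since Ey > 0, this is a normal good.

225/253 (normal good)


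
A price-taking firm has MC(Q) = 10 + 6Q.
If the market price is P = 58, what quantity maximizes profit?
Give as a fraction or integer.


In perfect competition, profit is maximized where P = MC.
58 = 10 + 6Q
48 = 6Q
Q* = 48/6 = 8

8


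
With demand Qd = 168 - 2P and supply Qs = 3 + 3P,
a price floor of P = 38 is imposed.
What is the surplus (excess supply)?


At P = 38:
Qd = 168 - 2*38 = 92
Qs = 3 + 3*38 = 117
Surplus = Qs - Qd = 117 - 92 = 25

25


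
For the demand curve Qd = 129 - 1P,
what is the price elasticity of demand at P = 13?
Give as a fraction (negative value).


dQ/dP = -1
At P = 13: Q = 129 - 1*13 = 116
E = (dQ/dP)(P/Q) = (-1)(13/116) = -13/116

-13/116


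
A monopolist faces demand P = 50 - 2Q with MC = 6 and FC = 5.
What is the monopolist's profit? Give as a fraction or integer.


MR = MC: 50 - 4Q = 6
Q* = 11
P* = 50 - 2*11 = 28
Profit = (P* - MC)*Q* - FC
= (28 - 6)*11 - 5
= 22*11 - 5
= 242 - 5 = 237

237


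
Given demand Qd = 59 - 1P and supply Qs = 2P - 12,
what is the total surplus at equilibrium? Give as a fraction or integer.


Find equilibrium: 59 - 1P = 2P - 12
59 + 12 = 3P
P* = 71/3 = 71/3
Q* = 2*71/3 - 12 = 106/3
Inverse demand: P = 59 - Q/1, so P_max = 59
Inverse supply: P = 6 + Q/2, so P_min = 6
CS = (1/2) * 106/3 * (59 - 71/3) = 5618/9
PS = (1/2) * 106/3 * (71/3 - 6) = 2809/9
TS = CS + PS = 5618/9 + 2809/9 = 2809/3

2809/3


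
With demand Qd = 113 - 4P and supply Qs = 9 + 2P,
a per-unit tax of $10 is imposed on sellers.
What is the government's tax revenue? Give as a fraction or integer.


With tax on sellers, new supply: Qs' = 9 + 2(P - 10)
= 2P - 11
New equilibrium quantity:
Q_new = 91/3
Tax revenue = tax * Q_new = 10 * 91/3 = 910/3

910/3


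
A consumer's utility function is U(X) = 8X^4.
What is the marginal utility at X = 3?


MU = dU/dX = 8*4*X^(4-1)
MU = 32*X^3
At X = 3:
MU = 32 * 3^3
MU = 32 * 27 = 864

864


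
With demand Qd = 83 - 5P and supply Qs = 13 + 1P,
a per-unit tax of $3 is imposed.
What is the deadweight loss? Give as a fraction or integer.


Pre-tax equilibrium quantity: Q* = 74/3
Post-tax equilibrium quantity: Q_tax = 133/6
Reduction in quantity: Q* - Q_tax = 5/2
DWL = (1/2) * tax * (Q* - Q_tax)
DWL = (1/2) * 3 * 5/2 = 15/4

15/4


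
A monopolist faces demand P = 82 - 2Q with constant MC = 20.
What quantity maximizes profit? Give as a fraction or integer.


TR = P*Q = (82 - 2Q)Q = 82Q - 2Q^2
MR = dTR/dQ = 82 - 4Q
Set MR = MC:
82 - 4Q = 20
62 = 4Q
Q* = 62/4 = 31/2

31/2


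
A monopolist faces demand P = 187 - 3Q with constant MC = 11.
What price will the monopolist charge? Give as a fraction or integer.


MR = 187 - 6Q
Set MR = MC: 187 - 6Q = 11
Q* = 88/3
Substitute into demand:
P* = 187 - 3*88/3 = 99

99


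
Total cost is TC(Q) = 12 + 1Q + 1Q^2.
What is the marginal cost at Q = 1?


MC = dTC/dQ = 1 + 2*1*Q
At Q = 1:
MC = 1 + 2*1
MC = 1 + 2 = 3

3


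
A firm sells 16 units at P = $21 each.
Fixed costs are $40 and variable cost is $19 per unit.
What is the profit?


Total Revenue = P * Q = 21 * 16 = $336
Total Cost = FC + VC*Q = 40 + 19*16 = $344
Profit = TR - TC = 336 - 344 = $-8

$-8


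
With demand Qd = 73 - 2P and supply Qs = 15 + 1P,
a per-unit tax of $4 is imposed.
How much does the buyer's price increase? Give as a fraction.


With a per-unit tax, the buyer's price increase depends on relative slopes.
Supply slope: d = 1, Demand slope: b = 2
Buyer's price increase = d * tax / (b + d)
= 1 * 4 / (2 + 1)
= 4 / 3 = 4/3

4/3


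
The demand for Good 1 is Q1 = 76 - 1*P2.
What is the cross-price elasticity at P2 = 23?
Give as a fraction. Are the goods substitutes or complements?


dQ1/dP2 = -1
At P2 = 23: Q1 = 76 - 1*23 = 53
Exy = (dQ1/dP2)(P2/Q1) = -1 * 23 / 53 = -23/53
Since Exy < 0, the goods are complements.

-23/53 (complements)


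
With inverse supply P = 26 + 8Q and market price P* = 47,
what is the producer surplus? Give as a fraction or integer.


Minimum supply price (at Q=0): P_min = 26
Quantity supplied at P* = 47:
Q* = (47 - 26)/8 = 21/8
PS = (1/2) * Q* * (P* - P_min)
PS = (1/2) * 21/8 * (47 - 26)
PS = (1/2) * 21/8 * 21 = 441/16

441/16


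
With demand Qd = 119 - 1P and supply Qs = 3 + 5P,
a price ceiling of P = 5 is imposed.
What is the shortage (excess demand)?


At P = 5:
Qd = 119 - 1*5 = 114
Qs = 3 + 5*5 = 28
Shortage = Qd - Qs = 114 - 28 = 86

86


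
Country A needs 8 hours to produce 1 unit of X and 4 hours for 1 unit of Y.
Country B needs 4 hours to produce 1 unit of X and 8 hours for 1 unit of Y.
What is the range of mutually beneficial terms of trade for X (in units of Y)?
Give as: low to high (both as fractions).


Opportunity cost of X for Country A = hours_X / hours_Y = 8/4 = 2 units of Y
Opportunity cost of X for Country B = hours_X / hours_Y = 4/8 = 1/2 units of Y
Terms of trade must be between the two opportunity costs.
Range: 1/2 to 2

1/2 to 2


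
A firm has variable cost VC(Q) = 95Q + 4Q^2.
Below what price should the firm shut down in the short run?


AVC(Q) = VC(Q)/Q = 95 + 4Q
AVC is increasing in Q, so minimum AVC is at Q -> 0+.
Min AVC = 95
The firm should shut down if P < 95.

95


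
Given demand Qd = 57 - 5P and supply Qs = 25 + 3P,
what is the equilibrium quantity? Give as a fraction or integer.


First find equilibrium price:
57 - 5P = 25 + 3P
P* = 32/8 = 4
Then substitute into demand:
Q* = 57 - 5 * 4 = 37

37


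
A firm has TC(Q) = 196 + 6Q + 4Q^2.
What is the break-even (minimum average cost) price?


AC(Q) = 196/Q + 6 + 4Q
To minimize: dAC/dQ = -196/Q^2 + 4 = 0
Q^2 = 196/4 = 49
Q* = 7
Min AC = 196/7 + 6 + 4*7
Min AC = 28 + 6 + 28 = 62

62


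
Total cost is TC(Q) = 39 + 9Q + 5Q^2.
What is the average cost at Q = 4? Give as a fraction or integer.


TC(4) = 39 + 9*4 + 5*4^2
TC(4) = 39 + 36 + 80 = 155
AC = TC/Q = 155/4 = 155/4

155/4


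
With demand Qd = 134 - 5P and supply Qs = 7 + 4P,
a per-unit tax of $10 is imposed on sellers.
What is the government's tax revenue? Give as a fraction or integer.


With tax on sellers, new supply: Qs' = 7 + 4(P - 10)
= 4P - 33
New equilibrium quantity:
Q_new = 371/9
Tax revenue = tax * Q_new = 10 * 371/9 = 3710/9

3710/9


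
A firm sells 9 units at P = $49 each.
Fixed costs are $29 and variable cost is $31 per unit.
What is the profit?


Total Revenue = P * Q = 49 * 9 = $441
Total Cost = FC + VC*Q = 29 + 31*9 = $308
Profit = TR - TC = 441 - 308 = $133

$133


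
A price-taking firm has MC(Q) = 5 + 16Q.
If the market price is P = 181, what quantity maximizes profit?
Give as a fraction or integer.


In perfect competition, profit is maximized where P = MC.
181 = 5 + 16Q
176 = 16Q
Q* = 176/16 = 11

11


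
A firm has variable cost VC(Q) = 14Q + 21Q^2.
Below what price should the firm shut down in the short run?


AVC(Q) = VC(Q)/Q = 14 + 21Q
AVC is increasing in Q, so minimum AVC is at Q -> 0+.
Min AVC = 14
The firm should shut down if P < 14.

14


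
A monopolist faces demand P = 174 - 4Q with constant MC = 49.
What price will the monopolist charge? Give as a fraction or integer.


MR = 174 - 8Q
Set MR = MC: 174 - 8Q = 49
Q* = 125/8
Substitute into demand:
P* = 174 - 4*125/8 = 223/2

223/2


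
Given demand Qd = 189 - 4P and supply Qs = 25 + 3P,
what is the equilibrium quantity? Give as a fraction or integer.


First find equilibrium price:
189 - 4P = 25 + 3P
P* = 164/7 = 164/7
Then substitute into demand:
Q* = 189 - 4 * 164/7 = 667/7

667/7


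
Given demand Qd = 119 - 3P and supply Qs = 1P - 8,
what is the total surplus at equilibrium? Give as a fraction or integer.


Find equilibrium: 119 - 3P = 1P - 8
119 + 8 = 4P
P* = 127/4 = 127/4
Q* = 1*127/4 - 8 = 95/4
Inverse demand: P = 119/3 - Q/3, so P_max = 119/3
Inverse supply: P = 8 + Q/1, so P_min = 8
CS = (1/2) * 95/4 * (119/3 - 127/4) = 9025/96
PS = (1/2) * 95/4 * (127/4 - 8) = 9025/32
TS = CS + PS = 9025/96 + 9025/32 = 9025/24

9025/24


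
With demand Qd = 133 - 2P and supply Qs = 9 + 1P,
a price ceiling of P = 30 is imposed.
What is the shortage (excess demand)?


At P = 30:
Qd = 133 - 2*30 = 73
Qs = 9 + 1*30 = 39
Shortage = Qd - Qs = 73 - 39 = 34

34


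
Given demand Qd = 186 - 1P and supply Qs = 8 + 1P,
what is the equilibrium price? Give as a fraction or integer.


At equilibrium, Qd = Qs.
186 - 1P = 8 + 1P
186 - 8 = 1P + 1P
178 = 2P
P* = 178/2 = 89

89


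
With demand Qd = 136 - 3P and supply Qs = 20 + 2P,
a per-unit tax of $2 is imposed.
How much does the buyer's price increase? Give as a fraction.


With a per-unit tax, the buyer's price increase depends on relative slopes.
Supply slope: d = 2, Demand slope: b = 3
Buyer's price increase = d * tax / (b + d)
= 2 * 2 / (3 + 2)
= 4 / 5 = 4/5

4/5


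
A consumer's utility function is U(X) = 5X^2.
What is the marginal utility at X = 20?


MU = dU/dX = 5*2*X^(2-1)
MU = 10*X^1
At X = 20:
MU = 10 * 20^1
MU = 10 * 20 = 200

200


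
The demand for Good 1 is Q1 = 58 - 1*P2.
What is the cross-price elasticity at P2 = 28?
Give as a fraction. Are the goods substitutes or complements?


dQ1/dP2 = -1
At P2 = 28: Q1 = 58 - 1*28 = 30
Exy = (dQ1/dP2)(P2/Q1) = -1 * 28 / 30 = -14/15
Since Exy < 0, the goods are complements.

-14/15 (complements)


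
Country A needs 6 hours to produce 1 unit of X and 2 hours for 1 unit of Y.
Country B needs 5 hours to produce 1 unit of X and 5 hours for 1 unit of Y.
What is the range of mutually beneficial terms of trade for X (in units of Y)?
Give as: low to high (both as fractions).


Opportunity cost of X for Country A = hours_X / hours_Y = 6/2 = 3 units of Y
Opportunity cost of X for Country B = hours_X / hours_Y = 5/5 = 1 units of Y
Terms of trade must be between the two opportunity costs.
Range: 1 to 3

1 to 3


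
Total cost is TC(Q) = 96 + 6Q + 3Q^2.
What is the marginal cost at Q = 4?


MC = dTC/dQ = 6 + 2*3*Q
At Q = 4:
MC = 6 + 6*4
MC = 6 + 24 = 30

30


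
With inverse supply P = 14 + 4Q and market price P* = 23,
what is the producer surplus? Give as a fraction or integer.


Minimum supply price (at Q=0): P_min = 14
Quantity supplied at P* = 23:
Q* = (23 - 14)/4 = 9/4
PS = (1/2) * Q* * (P* - P_min)
PS = (1/2) * 9/4 * (23 - 14)
PS = (1/2) * 9/4 * 9 = 81/8

81/8


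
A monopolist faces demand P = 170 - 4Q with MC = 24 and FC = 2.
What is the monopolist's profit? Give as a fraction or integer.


MR = MC: 170 - 8Q = 24
Q* = 73/4
P* = 170 - 4*73/4 = 97
Profit = (P* - MC)*Q* - FC
= (97 - 24)*73/4 - 2
= 73*73/4 - 2
= 5329/4 - 2 = 5321/4

5321/4


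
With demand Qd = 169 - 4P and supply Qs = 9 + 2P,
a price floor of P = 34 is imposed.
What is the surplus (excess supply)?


At P = 34:
Qd = 169 - 4*34 = 33
Qs = 9 + 2*34 = 77
Surplus = Qs - Qd = 77 - 33 = 44

44


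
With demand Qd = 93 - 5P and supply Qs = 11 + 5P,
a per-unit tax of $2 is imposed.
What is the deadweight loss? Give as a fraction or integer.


Pre-tax equilibrium quantity: Q* = 52
Post-tax equilibrium quantity: Q_tax = 47
Reduction in quantity: Q* - Q_tax = 5
DWL = (1/2) * tax * (Q* - Q_tax)
DWL = (1/2) * 2 * 5 = 5

5


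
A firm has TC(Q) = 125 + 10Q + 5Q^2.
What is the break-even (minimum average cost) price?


AC(Q) = 125/Q + 10 + 5Q
To minimize: dAC/dQ = -125/Q^2 + 5 = 0
Q^2 = 125/5 = 25
Q* = 5
Min AC = 125/5 + 10 + 5*5
Min AC = 25 + 10 + 25 = 60

60


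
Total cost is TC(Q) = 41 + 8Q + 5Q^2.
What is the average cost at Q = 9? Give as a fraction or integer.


TC(9) = 41 + 8*9 + 5*9^2
TC(9) = 41 + 72 + 405 = 518
AC = TC/Q = 518/9 = 518/9

518/9


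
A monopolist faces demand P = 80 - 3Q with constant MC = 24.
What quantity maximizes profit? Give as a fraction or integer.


TR = P*Q = (80 - 3Q)Q = 80Q - 3Q^2
MR = dTR/dQ = 80 - 6Q
Set MR = MC:
80 - 6Q = 24
56 = 6Q
Q* = 56/6 = 28/3

28/3


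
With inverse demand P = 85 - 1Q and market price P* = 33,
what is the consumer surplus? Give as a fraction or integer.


Maximum willingness to pay (at Q=0): P_max = 85
Quantity demanded at P* = 33:
Q* = (85 - 33)/1 = 52
CS = (1/2) * Q* * (P_max - P*)
CS = (1/2) * 52 * (85 - 33)
CS = (1/2) * 52 * 52 = 1352

1352


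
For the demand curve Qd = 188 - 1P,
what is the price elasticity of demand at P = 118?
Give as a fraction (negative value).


dQ/dP = -1
At P = 118: Q = 188 - 1*118 = 70
E = (dQ/dP)(P/Q) = (-1)(118/70) = -59/35

-59/35


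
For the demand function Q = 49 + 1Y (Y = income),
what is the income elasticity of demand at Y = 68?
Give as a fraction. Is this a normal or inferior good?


dQ/dY = 1
At Y = 68: Q = 49 + 1*68 = 117
Ey = (dQ/dY)(Y/Q) = 1 * 68 / 117 = 68/117
Since Ey > 0, this is a normal good.

68/117 (normal good)


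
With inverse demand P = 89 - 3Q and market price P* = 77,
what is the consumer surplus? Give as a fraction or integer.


Maximum willingness to pay (at Q=0): P_max = 89
Quantity demanded at P* = 77:
Q* = (89 - 77)/3 = 4
CS = (1/2) * Q* * (P_max - P*)
CS = (1/2) * 4 * (89 - 77)
CS = (1/2) * 4 * 12 = 24

24


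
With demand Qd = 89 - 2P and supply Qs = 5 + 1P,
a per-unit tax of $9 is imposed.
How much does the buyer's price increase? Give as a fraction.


With a per-unit tax, the buyer's price increase depends on relative slopes.
Supply slope: d = 1, Demand slope: b = 2
Buyer's price increase = d * tax / (b + d)
= 1 * 9 / (2 + 1)
= 9 / 3 = 3

3


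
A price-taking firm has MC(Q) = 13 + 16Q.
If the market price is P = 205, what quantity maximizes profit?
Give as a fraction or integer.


In perfect competition, profit is maximized where P = MC.
205 = 13 + 16Q
192 = 16Q
Q* = 192/16 = 12

12


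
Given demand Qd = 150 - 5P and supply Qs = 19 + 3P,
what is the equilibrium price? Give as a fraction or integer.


At equilibrium, Qd = Qs.
150 - 5P = 19 + 3P
150 - 19 = 5P + 3P
131 = 8P
P* = 131/8 = 131/8

131/8


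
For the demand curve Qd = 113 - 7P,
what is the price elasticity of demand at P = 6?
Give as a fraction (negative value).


dQ/dP = -7
At P = 6: Q = 113 - 7*6 = 71
E = (dQ/dP)(P/Q) = (-7)(6/71) = -42/71

-42/71


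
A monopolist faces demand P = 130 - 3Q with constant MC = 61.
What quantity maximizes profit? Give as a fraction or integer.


TR = P*Q = (130 - 3Q)Q = 130Q - 3Q^2
MR = dTR/dQ = 130 - 6Q
Set MR = MC:
130 - 6Q = 61
69 = 6Q
Q* = 69/6 = 23/2

23/2


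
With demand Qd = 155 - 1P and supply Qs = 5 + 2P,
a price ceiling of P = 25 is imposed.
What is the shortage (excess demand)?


At P = 25:
Qd = 155 - 1*25 = 130
Qs = 5 + 2*25 = 55
Shortage = Qd - Qs = 130 - 55 = 75

75


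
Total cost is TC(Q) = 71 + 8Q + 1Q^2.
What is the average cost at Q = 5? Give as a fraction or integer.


TC(5) = 71 + 8*5 + 1*5^2
TC(5) = 71 + 40 + 25 = 136
AC = TC/Q = 136/5 = 136/5

136/5


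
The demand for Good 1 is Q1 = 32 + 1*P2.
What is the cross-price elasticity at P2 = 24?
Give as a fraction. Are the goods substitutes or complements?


dQ1/dP2 = 1
At P2 = 24: Q1 = 32 + 1*24 = 56
Exy = (dQ1/dP2)(P2/Q1) = 1 * 24 / 56 = 3/7
Since Exy > 0, the goods are substitutes.

3/7 (substitutes)


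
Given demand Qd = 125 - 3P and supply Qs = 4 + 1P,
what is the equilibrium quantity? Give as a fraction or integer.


First find equilibrium price:
125 - 3P = 4 + 1P
P* = 121/4 = 121/4
Then substitute into demand:
Q* = 125 - 3 * 121/4 = 137/4

137/4


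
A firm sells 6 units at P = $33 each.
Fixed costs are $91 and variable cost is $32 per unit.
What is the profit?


Total Revenue = P * Q = 33 * 6 = $198
Total Cost = FC + VC*Q = 91 + 32*6 = $283
Profit = TR - TC = 198 - 283 = $-85

$-85


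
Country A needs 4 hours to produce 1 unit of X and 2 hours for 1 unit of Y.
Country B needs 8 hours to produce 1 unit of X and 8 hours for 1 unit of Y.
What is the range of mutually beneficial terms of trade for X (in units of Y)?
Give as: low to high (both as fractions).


Opportunity cost of X for Country A = hours_X / hours_Y = 4/2 = 2 units of Y
Opportunity cost of X for Country B = hours_X / hours_Y = 8/8 = 1 units of Y
Terms of trade must be between the two opportunity costs.
Range: 1 to 2

1 to 2


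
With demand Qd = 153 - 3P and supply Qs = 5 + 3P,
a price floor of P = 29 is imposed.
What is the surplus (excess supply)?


At P = 29:
Qd = 153 - 3*29 = 66
Qs = 5 + 3*29 = 92
Surplus = Qs - Qd = 92 - 66 = 26

26


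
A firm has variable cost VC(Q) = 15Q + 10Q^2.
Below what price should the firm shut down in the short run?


AVC(Q) = VC(Q)/Q = 15 + 10Q
AVC is increasing in Q, so minimum AVC is at Q -> 0+.
Min AVC = 15
The firm should shut down if P < 15.

15


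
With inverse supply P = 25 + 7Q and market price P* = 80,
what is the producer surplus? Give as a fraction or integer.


Minimum supply price (at Q=0): P_min = 25
Quantity supplied at P* = 80:
Q* = (80 - 25)/7 = 55/7
PS = (1/2) * Q* * (P* - P_min)
PS = (1/2) * 55/7 * (80 - 25)
PS = (1/2) * 55/7 * 55 = 3025/14

3025/14


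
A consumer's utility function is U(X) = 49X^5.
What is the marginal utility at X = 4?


MU = dU/dX = 49*5*X^(5-1)
MU = 245*X^4
At X = 4:
MU = 245 * 4^4
MU = 245 * 256 = 62720

62720


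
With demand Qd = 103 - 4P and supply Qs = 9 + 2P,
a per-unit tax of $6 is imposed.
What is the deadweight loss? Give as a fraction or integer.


Pre-tax equilibrium quantity: Q* = 121/3
Post-tax equilibrium quantity: Q_tax = 97/3
Reduction in quantity: Q* - Q_tax = 8
DWL = (1/2) * tax * (Q* - Q_tax)
DWL = (1/2) * 6 * 8 = 24

24


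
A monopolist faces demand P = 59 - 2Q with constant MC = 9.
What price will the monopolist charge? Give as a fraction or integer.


MR = 59 - 4Q
Set MR = MC: 59 - 4Q = 9
Q* = 25/2
Substitute into demand:
P* = 59 - 2*25/2 = 34

34


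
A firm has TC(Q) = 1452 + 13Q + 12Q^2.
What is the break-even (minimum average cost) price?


AC(Q) = 1452/Q + 13 + 12Q
To minimize: dAC/dQ = -1452/Q^2 + 12 = 0
Q^2 = 1452/12 = 121
Q* = 11
Min AC = 1452/11 + 13 + 12*11
Min AC = 132 + 13 + 132 = 277

277


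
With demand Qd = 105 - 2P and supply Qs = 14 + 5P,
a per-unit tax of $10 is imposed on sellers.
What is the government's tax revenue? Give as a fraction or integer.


With tax on sellers, new supply: Qs' = 14 + 5(P - 10)
= 5P - 36
New equilibrium quantity:
Q_new = 453/7
Tax revenue = tax * Q_new = 10 * 453/7 = 4530/7

4530/7


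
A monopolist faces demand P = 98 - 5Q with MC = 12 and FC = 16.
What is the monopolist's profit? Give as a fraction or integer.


MR = MC: 98 - 10Q = 12
Q* = 43/5
P* = 98 - 5*43/5 = 55
Profit = (P* - MC)*Q* - FC
= (55 - 12)*43/5 - 16
= 43*43/5 - 16
= 1849/5 - 16 = 1769/5

1769/5


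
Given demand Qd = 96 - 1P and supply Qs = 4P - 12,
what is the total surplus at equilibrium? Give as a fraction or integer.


Find equilibrium: 96 - 1P = 4P - 12
96 + 12 = 5P
P* = 108/5 = 108/5
Q* = 4*108/5 - 12 = 372/5
Inverse demand: P = 96 - Q/1, so P_max = 96
Inverse supply: P = 3 + Q/4, so P_min = 3
CS = (1/2) * 372/5 * (96 - 108/5) = 69192/25
PS = (1/2) * 372/5 * (108/5 - 3) = 17298/25
TS = CS + PS = 69192/25 + 17298/25 = 17298/5

17298/5


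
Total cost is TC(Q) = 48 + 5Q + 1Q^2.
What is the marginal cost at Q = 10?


MC = dTC/dQ = 5 + 2*1*Q
At Q = 10:
MC = 5 + 2*10
MC = 5 + 20 = 25

25


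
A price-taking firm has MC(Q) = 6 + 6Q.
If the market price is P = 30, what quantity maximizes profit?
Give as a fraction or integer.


In perfect competition, profit is maximized where P = MC.
30 = 6 + 6Q
24 = 6Q
Q* = 24/6 = 4

4


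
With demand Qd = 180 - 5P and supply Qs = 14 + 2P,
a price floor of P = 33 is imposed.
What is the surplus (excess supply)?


At P = 33:
Qd = 180 - 5*33 = 15
Qs = 14 + 2*33 = 80
Surplus = Qs - Qd = 80 - 15 = 65

65


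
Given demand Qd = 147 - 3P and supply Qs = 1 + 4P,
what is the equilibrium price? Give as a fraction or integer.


At equilibrium, Qd = Qs.
147 - 3P = 1 + 4P
147 - 1 = 3P + 4P
146 = 7P
P* = 146/7 = 146/7

146/7


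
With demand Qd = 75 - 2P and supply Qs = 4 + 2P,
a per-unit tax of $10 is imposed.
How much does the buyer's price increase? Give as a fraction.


With a per-unit tax, the buyer's price increase depends on relative slopes.
Supply slope: d = 2, Demand slope: b = 2
Buyer's price increase = d * tax / (b + d)
= 2 * 10 / (2 + 2)
= 20 / 4 = 5

5


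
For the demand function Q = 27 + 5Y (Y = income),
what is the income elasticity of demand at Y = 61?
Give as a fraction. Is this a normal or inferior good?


dQ/dY = 5
At Y = 61: Q = 27 + 5*61 = 332
Ey = (dQ/dY)(Y/Q) = 5 * 61 / 332 = 305/332
Since Ey > 0, this is a normal good.

305/332 (normal good)


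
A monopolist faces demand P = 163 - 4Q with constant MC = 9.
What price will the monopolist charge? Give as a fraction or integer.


MR = 163 - 8Q
Set MR = MC: 163 - 8Q = 9
Q* = 77/4
Substitute into demand:
P* = 163 - 4*77/4 = 86

86


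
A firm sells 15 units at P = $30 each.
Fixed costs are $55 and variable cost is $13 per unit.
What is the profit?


Total Revenue = P * Q = 30 * 15 = $450
Total Cost = FC + VC*Q = 55 + 13*15 = $250
Profit = TR - TC = 450 - 250 = $200

$200


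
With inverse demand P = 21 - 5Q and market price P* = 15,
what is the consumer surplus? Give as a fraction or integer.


Maximum willingness to pay (at Q=0): P_max = 21
Quantity demanded at P* = 15:
Q* = (21 - 15)/5 = 6/5
CS = (1/2) * Q* * (P_max - P*)
CS = (1/2) * 6/5 * (21 - 15)
CS = (1/2) * 6/5 * 6 = 18/5

18/5


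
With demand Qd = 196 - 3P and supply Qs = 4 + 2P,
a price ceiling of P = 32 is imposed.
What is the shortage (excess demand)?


At P = 32:
Qd = 196 - 3*32 = 100
Qs = 4 + 2*32 = 68
Shortage = Qd - Qs = 100 - 68 = 32

32


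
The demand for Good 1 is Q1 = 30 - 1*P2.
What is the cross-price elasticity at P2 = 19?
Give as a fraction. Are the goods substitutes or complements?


dQ1/dP2 = -1
At P2 = 19: Q1 = 30 - 1*19 = 11
Exy = (dQ1/dP2)(P2/Q1) = -1 * 19 / 11 = -19/11
Since Exy < 0, the goods are complements.

-19/11 (complements)


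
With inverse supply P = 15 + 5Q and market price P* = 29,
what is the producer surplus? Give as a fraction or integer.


Minimum supply price (at Q=0): P_min = 15
Quantity supplied at P* = 29:
Q* = (29 - 15)/5 = 14/5
PS = (1/2) * Q* * (P* - P_min)
PS = (1/2) * 14/5 * (29 - 15)
PS = (1/2) * 14/5 * 14 = 98/5

98/5


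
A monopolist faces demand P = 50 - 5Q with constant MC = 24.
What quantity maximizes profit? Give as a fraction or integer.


TR = P*Q = (50 - 5Q)Q = 50Q - 5Q^2
MR = dTR/dQ = 50 - 10Q
Set MR = MC:
50 - 10Q = 24
26 = 10Q
Q* = 26/10 = 13/5

13/5


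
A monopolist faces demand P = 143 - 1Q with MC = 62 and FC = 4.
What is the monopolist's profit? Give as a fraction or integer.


MR = MC: 143 - 2Q = 62
Q* = 81/2
P* = 143 - 1*81/2 = 205/2
Profit = (P* - MC)*Q* - FC
= (205/2 - 62)*81/2 - 4
= 81/2*81/2 - 4
= 6561/4 - 4 = 6545/4

6545/4


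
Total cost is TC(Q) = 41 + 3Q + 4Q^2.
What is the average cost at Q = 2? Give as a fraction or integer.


TC(2) = 41 + 3*2 + 4*2^2
TC(2) = 41 + 6 + 16 = 63
AC = TC/Q = 63/2 = 63/2

63/2


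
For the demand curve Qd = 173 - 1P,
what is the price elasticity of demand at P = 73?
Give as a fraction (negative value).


dQ/dP = -1
At P = 73: Q = 173 - 1*73 = 100
E = (dQ/dP)(P/Q) = (-1)(73/100) = -73/100

-73/100


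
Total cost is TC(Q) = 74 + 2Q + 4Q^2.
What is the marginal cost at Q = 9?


MC = dTC/dQ = 2 + 2*4*Q
At Q = 9:
MC = 2 + 8*9
MC = 2 + 72 = 74

74


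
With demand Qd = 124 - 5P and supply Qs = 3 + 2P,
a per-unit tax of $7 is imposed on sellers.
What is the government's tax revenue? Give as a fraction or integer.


With tax on sellers, new supply: Qs' = 3 + 2(P - 7)
= 2P - 11
New equilibrium quantity:
Q_new = 193/7
Tax revenue = tax * Q_new = 7 * 193/7 = 193

193


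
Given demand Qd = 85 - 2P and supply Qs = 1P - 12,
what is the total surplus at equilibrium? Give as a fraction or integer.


Find equilibrium: 85 - 2P = 1P - 12
85 + 12 = 3P
P* = 97/3 = 97/3
Q* = 1*97/3 - 12 = 61/3
Inverse demand: P = 85/2 - Q/2, so P_max = 85/2
Inverse supply: P = 12 + Q/1, so P_min = 12
CS = (1/2) * 61/3 * (85/2 - 97/3) = 3721/36
PS = (1/2) * 61/3 * (97/3 - 12) = 3721/18
TS = CS + PS = 3721/36 + 3721/18 = 3721/12

3721/12


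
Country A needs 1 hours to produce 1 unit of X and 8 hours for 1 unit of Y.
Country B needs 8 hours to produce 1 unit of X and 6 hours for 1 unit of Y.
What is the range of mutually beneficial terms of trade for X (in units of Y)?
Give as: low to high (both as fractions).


Opportunity cost of X for Country A = hours_X / hours_Y = 1/8 = 1/8 units of Y
Opportunity cost of X for Country B = hours_X / hours_Y = 8/6 = 4/3 units of Y
Terms of trade must be between the two opportunity costs.
Range: 1/8 to 4/3

1/8 to 4/3


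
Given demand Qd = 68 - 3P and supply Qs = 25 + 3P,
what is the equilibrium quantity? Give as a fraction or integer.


First find equilibrium price:
68 - 3P = 25 + 3P
P* = 43/6 = 43/6
Then substitute into demand:
Q* = 68 - 3 * 43/6 = 93/2

93/2


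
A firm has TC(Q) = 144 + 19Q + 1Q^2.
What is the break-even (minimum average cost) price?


AC(Q) = 144/Q + 19 + 1Q
To minimize: dAC/dQ = -144/Q^2 + 1 = 0
Q^2 = 144/1 = 144
Q* = 12
Min AC = 144/12 + 19 + 1*12
Min AC = 12 + 19 + 12 = 43

43


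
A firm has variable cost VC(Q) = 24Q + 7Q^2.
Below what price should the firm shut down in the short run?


AVC(Q) = VC(Q)/Q = 24 + 7Q
AVC is increasing in Q, so minimum AVC is at Q -> 0+.
Min AVC = 24
The firm should shut down if P < 24.

24


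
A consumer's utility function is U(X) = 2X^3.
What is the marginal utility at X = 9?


MU = dU/dX = 2*3*X^(3-1)
MU = 6*X^2
At X = 9:
MU = 6 * 9^2
MU = 6 * 81 = 486

486


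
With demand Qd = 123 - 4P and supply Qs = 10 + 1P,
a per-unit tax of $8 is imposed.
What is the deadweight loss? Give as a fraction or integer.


Pre-tax equilibrium quantity: Q* = 163/5
Post-tax equilibrium quantity: Q_tax = 131/5
Reduction in quantity: Q* - Q_tax = 32/5
DWL = (1/2) * tax * (Q* - Q_tax)
DWL = (1/2) * 8 * 32/5 = 128/5

128/5


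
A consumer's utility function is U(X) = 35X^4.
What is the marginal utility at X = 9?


MU = dU/dX = 35*4*X^(4-1)
MU = 140*X^3
At X = 9:
MU = 140 * 9^3
MU = 140 * 729 = 102060

102060


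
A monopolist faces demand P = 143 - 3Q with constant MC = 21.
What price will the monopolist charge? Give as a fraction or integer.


MR = 143 - 6Q
Set MR = MC: 143 - 6Q = 21
Q* = 61/3
Substitute into demand:
P* = 143 - 3*61/3 = 82

82


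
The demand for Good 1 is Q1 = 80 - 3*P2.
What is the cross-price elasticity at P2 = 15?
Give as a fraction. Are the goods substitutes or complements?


dQ1/dP2 = -3
At P2 = 15: Q1 = 80 - 3*15 = 35
Exy = (dQ1/dP2)(P2/Q1) = -3 * 15 / 35 = -9/7
Since Exy < 0, the goods are complements.

-9/7 (complements)


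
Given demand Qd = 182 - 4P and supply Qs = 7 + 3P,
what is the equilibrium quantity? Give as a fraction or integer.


First find equilibrium price:
182 - 4P = 7 + 3P
P* = 175/7 = 25
Then substitute into demand:
Q* = 182 - 4 * 25 = 82

82


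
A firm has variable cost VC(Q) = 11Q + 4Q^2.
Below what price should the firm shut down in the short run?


AVC(Q) = VC(Q)/Q = 11 + 4Q
AVC is increasing in Q, so minimum AVC is at Q -> 0+.
Min AVC = 11
The firm should shut down if P < 11.

11


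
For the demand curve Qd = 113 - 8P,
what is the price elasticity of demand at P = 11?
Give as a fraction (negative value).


dQ/dP = -8
At P = 11: Q = 113 - 8*11 = 25
E = (dQ/dP)(P/Q) = (-8)(11/25) = -88/25

-88/25


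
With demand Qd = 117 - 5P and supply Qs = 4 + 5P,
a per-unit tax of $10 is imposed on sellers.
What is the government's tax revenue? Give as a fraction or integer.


With tax on sellers, new supply: Qs' = 4 + 5(P - 10)
= 5P - 46
New equilibrium quantity:
Q_new = 71/2
Tax revenue = tax * Q_new = 10 * 71/2 = 355

355


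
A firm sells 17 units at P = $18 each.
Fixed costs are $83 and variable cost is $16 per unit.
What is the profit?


Total Revenue = P * Q = 18 * 17 = $306
Total Cost = FC + VC*Q = 83 + 16*17 = $355
Profit = TR - TC = 306 - 355 = $-49

$-49


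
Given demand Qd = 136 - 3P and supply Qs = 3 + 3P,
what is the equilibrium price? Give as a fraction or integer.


At equilibrium, Qd = Qs.
136 - 3P = 3 + 3P
136 - 3 = 3P + 3P
133 = 6P
P* = 133/6 = 133/6

133/6


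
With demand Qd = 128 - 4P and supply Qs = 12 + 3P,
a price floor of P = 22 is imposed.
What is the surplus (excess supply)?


At P = 22:
Qd = 128 - 4*22 = 40
Qs = 12 + 3*22 = 78
Surplus = Qs - Qd = 78 - 40 = 38

38


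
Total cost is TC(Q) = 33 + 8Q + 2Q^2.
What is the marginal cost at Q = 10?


MC = dTC/dQ = 8 + 2*2*Q
At Q = 10:
MC = 8 + 4*10
MC = 8 + 40 = 48

48


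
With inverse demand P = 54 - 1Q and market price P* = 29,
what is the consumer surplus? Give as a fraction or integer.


Maximum willingness to pay (at Q=0): P_max = 54
Quantity demanded at P* = 29:
Q* = (54 - 29)/1 = 25
CS = (1/2) * Q* * (P_max - P*)
CS = (1/2) * 25 * (54 - 29)
CS = (1/2) * 25 * 25 = 625/2

625/2


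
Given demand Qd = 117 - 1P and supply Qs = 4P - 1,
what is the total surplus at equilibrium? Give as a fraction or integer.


Find equilibrium: 117 - 1P = 4P - 1
117 + 1 = 5P
P* = 118/5 = 118/5
Q* = 4*118/5 - 1 = 467/5
Inverse demand: P = 117 - Q/1, so P_max = 117
Inverse supply: P = 1/4 + Q/4, so P_min = 1/4
CS = (1/2) * 467/5 * (117 - 118/5) = 218089/50
PS = (1/2) * 467/5 * (118/5 - 1/4) = 218089/200
TS = CS + PS = 218089/50 + 218089/200 = 218089/40

218089/40


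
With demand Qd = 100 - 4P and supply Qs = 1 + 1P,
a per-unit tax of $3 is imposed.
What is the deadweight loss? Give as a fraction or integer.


Pre-tax equilibrium quantity: Q* = 104/5
Post-tax equilibrium quantity: Q_tax = 92/5
Reduction in quantity: Q* - Q_tax = 12/5
DWL = (1/2) * tax * (Q* - Q_tax)
DWL = (1/2) * 3 * 12/5 = 18/5

18/5


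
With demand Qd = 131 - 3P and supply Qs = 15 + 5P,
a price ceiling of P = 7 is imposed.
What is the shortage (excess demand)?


At P = 7:
Qd = 131 - 3*7 = 110
Qs = 15 + 5*7 = 50
Shortage = Qd - Qs = 110 - 50 = 60

60


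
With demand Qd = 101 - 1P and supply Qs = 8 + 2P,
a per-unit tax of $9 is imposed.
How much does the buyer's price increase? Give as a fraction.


With a per-unit tax, the buyer's price increase depends on relative slopes.
Supply slope: d = 2, Demand slope: b = 1
Buyer's price increase = d * tax / (b + d)
= 2 * 9 / (1 + 2)
= 18 / 3 = 6

6


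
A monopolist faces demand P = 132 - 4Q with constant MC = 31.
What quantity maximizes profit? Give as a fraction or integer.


TR = P*Q = (132 - 4Q)Q = 132Q - 4Q^2
MR = dTR/dQ = 132 - 8Q
Set MR = MC:
132 - 8Q = 31
101 = 8Q
Q* = 101/8 = 101/8

101/8


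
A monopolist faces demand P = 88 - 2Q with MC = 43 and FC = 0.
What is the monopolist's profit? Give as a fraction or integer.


MR = MC: 88 - 4Q = 43
Q* = 45/4
P* = 88 - 2*45/4 = 131/2
Profit = (P* - MC)*Q* - FC
= (131/2 - 43)*45/4 - 0
= 45/2*45/4 - 0
= 2025/8 - 0 = 2025/8

2025/8


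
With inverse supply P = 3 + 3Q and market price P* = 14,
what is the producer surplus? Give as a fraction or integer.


Minimum supply price (at Q=0): P_min = 3
Quantity supplied at P* = 14:
Q* = (14 - 3)/3 = 11/3
PS = (1/2) * Q* * (P* - P_min)
PS = (1/2) * 11/3 * (14 - 3)
PS = (1/2) * 11/3 * 11 = 121/6

121/6


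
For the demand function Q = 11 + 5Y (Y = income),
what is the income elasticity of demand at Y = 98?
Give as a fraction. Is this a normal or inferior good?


dQ/dY = 5
At Y = 98: Q = 11 + 5*98 = 501
Ey = (dQ/dY)(Y/Q) = 5 * 98 / 501 = 490/501
Since Ey > 0, this is a normal good.

490/501 (normal good)


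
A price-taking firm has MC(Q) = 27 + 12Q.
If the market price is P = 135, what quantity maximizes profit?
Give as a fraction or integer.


In perfect competition, profit is maximized where P = MC.
135 = 27 + 12Q
108 = 12Q
Q* = 108/12 = 9

9


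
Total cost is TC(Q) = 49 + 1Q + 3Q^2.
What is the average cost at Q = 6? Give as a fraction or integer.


TC(6) = 49 + 1*6 + 3*6^2
TC(6) = 49 + 6 + 108 = 163
AC = TC/Q = 163/6 = 163/6

163/6


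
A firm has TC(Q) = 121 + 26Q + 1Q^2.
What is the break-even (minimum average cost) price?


AC(Q) = 121/Q + 26 + 1Q
To minimize: dAC/dQ = -121/Q^2 + 1 = 0
Q^2 = 121/1 = 121
Q* = 11
Min AC = 121/11 + 26 + 1*11
Min AC = 11 + 26 + 11 = 48

48
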